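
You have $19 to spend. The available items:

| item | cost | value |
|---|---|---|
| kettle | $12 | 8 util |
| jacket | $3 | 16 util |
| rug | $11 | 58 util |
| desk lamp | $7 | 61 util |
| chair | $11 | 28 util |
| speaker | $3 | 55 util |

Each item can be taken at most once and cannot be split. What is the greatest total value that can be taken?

132 util

Check high-value combinations within $19:
- jacket+desk lamp+speaker: cost 3+7+3=13, value 16+61+55=132
- jacket+rug+speaker: cost 3+11+3=17, value 16+58+55=129
- rug+desk lamp: cost 11+7=18, value 58+61=119
- desk lamp+speaker: cost 7+3=10, value 61+55=116
Best: 132 util.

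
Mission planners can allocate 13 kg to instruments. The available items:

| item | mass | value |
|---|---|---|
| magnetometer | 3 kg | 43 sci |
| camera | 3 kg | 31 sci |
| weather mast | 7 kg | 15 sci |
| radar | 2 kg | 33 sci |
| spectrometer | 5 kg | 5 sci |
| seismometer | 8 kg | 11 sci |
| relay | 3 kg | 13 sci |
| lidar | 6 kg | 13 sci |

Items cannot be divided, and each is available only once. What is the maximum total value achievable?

Check high-value combinations within 13 kg:
- magnetometer+camera+radar+relay: mass 3+3+2+3=11, value 43+31+33+13=120
- magnetometer+camera+radar+spectrometer: mass 3+3+2+5=13, value 43+31+33+5=112
- magnetometer+camera+radar: mass 3+3+2=8, value 43+31+33=107
Best: 120 sci.

120 sci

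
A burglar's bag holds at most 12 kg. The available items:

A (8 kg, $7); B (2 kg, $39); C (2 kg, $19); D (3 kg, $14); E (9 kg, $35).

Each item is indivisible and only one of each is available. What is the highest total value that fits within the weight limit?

$74

Check high-value combinations within 12 kg:
- B+E: weight 2+9=11, value 39+35=74
- B+C+D: weight 2+2+3=7, value 39+19+14=72
- A+B+C: weight 8+2+2=12, value 7+39+19=65
- B+C: weight 2+2=4, value 39+19=58
- C+E: weight 2+9=11, value 19+35=54
Best: $74.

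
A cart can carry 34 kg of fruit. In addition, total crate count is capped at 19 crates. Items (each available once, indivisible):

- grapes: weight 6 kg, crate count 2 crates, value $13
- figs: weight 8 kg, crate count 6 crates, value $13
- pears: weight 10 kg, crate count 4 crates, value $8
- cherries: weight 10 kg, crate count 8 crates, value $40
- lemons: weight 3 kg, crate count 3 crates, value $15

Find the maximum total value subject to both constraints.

Feasible sets respecting both limits:
- grapes+figs+cherries+lemons: weight 27, crate count 19, value 81
- grapes+pears+cherries+lemons: weight 29, crate count 17, value 76
- grapes+cherries+lemons: weight 19, crate count 13, value 68
- figs+cherries+lemons: weight 21, crate count 17, value 68
Best: $81.

$81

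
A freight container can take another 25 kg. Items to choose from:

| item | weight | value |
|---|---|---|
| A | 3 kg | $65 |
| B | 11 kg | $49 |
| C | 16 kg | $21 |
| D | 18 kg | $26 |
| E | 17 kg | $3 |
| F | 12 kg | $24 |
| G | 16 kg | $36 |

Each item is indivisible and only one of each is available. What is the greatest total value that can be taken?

Check high-value combinations within 25 kg:
- A+B: weight 3+11=14, value 65+49=114
- A+G: weight 3+16=19, value 65+36=101
- A+D: weight 3+18=21, value 65+26=91
Best: $114.

$114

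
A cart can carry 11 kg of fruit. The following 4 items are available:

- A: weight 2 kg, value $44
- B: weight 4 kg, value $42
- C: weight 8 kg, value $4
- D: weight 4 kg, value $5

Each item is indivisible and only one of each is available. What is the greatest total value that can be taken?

Check high-value combinations within 11 kg:
- A+B+D: weight 2+4+4=10, value 44+42+5=91
- A+B: weight 2+4=6, value 44+42=86
- A+D: weight 2+4=6, value 44+5=49
- A+C: weight 2+8=10, value 44+4=48
Best: $91.

$91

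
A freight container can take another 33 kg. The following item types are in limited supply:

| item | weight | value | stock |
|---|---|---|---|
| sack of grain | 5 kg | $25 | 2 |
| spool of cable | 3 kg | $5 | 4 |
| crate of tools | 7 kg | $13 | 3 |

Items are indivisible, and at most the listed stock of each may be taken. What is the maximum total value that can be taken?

$91

Best selections within weight 33 and stock limits:
- 2×sack of grain + 3×spool of cable + 2×crate of tools: weight 33, value 91
- 2×sack of grain + 3×crate of tools: weight 31, value 89
- 2×sack of grain + 2×spool of cable + 2×crate of tools: weight 30, value 86
Best: $91.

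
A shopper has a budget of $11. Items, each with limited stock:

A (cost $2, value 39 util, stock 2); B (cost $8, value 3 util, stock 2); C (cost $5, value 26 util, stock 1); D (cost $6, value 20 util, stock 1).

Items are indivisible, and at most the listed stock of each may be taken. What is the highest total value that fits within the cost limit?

104 util

Top feasible selections:
- 2×A + 1×C: cost 9, value 104
- 2×A + 1×D: cost 10, value 98
- 2×A: cost 4, value 78
Best: 104 util.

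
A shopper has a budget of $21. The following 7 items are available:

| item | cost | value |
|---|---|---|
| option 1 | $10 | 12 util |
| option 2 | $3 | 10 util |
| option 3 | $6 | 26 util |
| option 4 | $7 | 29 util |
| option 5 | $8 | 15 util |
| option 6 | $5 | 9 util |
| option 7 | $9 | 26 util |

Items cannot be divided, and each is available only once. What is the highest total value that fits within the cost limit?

74 util

Check high-value combinations within $21:
- option 2+option 3+option 4+option 6: cost 3+6+7+5=21, value 10+26+29+9=74
- option 3+option 4+option 5: cost 6+7+8=21, value 26+29+15=70
- option 2+option 3+option 4: cost 3+6+7=16, value 10+26+29=65
- option 2+option 4+option 7: cost 3+7+9=19, value 10+29+26=65
Best: 74 util.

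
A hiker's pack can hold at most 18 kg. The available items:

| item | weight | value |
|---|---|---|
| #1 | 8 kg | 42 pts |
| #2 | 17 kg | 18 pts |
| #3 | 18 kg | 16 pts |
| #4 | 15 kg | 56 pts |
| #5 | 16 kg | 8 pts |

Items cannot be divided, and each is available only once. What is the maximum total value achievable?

Check high-value combinations within 18 kg:
- #4: weight 15, value 56
- #1: weight 8, value 42
- #2: weight 17, value 18
- #3: weight 18, value 16
- #5: weight 16, value 8
Best: 56 pts.

56 pts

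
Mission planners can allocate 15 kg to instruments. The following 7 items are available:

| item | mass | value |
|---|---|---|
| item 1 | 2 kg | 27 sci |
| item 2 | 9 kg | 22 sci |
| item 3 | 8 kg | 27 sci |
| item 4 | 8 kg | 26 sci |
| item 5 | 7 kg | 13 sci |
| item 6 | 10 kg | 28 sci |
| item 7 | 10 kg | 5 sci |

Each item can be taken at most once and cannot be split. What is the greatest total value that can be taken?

55 sci

This is a 0/1 knapsack; check combinations near the capacity.
- item 1+item 6: mass 2+10=12, value 27+28=55
- item 1+item 3: mass 2+8=10, value 27+27=54
- item 1+item 4: mass 2+8=10, value 27+26=53
- item 1+item 2: mass 2+9=11, value 27+22=49
- item 1+item 5: mass 2+7=9, value 27+13=40
Best: 55 sci.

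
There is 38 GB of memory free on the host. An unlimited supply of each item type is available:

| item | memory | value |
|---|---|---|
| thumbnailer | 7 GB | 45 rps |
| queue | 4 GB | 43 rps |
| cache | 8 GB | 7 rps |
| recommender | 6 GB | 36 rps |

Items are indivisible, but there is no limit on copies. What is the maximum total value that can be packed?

Best value-per-unit is queue at 43/4, and filling with it alone uses memory 9×4=36. No mix of the others beats 9×43 = 387.

387 rps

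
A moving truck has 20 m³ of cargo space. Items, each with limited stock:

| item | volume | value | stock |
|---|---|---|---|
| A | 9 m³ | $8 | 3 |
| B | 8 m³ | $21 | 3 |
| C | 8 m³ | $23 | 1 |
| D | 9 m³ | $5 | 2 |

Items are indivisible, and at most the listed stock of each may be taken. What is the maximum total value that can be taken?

Best selections within volume 20 and stock limits:
- 1×B + 1×C: volume 16, value 44
- 2×B: volume 16, value 42
- 1×A + 1×C: volume 17, value 31
Best: $44.

$44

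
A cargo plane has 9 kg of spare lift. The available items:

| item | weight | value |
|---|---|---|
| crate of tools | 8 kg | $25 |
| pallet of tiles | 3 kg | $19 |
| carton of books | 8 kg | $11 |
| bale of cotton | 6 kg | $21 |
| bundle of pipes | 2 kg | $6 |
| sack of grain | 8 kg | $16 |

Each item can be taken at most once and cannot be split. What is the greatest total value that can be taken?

This is a 0/1 knapsack; check combinations near the capacity.
- pallet of tiles+bale of cotton: weight 3+6=9, value 19+21=40
- bale of cotton+bundle of pipes: weight 6+2=8, value 21+6=27
- pallet of tiles+bundle of pipes: weight 3+2=5, value 19+6=25
Best: $40.

$40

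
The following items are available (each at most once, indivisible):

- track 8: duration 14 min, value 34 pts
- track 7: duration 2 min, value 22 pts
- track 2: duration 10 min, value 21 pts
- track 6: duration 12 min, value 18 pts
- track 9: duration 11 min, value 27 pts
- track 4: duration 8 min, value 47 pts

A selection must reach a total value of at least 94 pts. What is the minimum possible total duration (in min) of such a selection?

Subsets with value ≥ 94, sorted by total duration:
- track 7+track 9+track 4: duration 21, value 96
- track 8+track 7+track 4: duration 24, value 103
- track 2+track 9+track 4: duration 29, value 95
- track 7+track 2+track 9+track 4: duration 31, value 117
Minimum duration: 21 min.

21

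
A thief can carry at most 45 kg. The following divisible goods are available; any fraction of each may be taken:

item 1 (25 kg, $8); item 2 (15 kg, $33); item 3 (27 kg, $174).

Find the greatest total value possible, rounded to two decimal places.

207.96

Take in order of value per unit:
- item 3 (174/27 per unit): all 27 → value 174, running total 174.00
- item 2 (33/15 per unit): all 15 → value 33, running total 207.00
- item 1 (8/25 per unit): 3 of 25 → value 3×8/25 = 0.9600, running total 207.96
Total 207.96.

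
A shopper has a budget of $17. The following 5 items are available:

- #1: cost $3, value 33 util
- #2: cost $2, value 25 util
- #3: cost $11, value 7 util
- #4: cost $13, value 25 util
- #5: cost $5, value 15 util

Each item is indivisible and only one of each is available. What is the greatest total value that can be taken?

73 util

Check high-value combinations within $17:
- #1+#2+#5: cost 3+2+5=10, value 33+25+15=73
- #1+#2+#3: cost 3+2+11=16, value 33+25+7=65
- #1+#2: cost 3+2=5, value 33+25=58
Best: 73 util.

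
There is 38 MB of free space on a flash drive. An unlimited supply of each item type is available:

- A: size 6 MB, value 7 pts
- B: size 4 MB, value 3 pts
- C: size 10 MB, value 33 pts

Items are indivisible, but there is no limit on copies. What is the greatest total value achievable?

Best value-per-unit is C at 33/10; filling with it alone gives 3×33 = 99.
Optimal mix: 1×A + 3×C → size 36, value 106.

106 pts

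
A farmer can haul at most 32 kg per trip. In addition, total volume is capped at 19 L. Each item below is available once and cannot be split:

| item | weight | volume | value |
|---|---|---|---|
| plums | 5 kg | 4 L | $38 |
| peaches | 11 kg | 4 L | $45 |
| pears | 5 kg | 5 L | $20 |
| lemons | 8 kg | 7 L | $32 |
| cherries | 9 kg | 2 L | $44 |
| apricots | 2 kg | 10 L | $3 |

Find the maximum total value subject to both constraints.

Feasible sets respecting both limits:
- plums+peaches+pears+cherries: weight 30, volume 15, value 147
- plums+pears+lemons+cherries: weight 27, volume 18, value 134
- plums+peaches+cherries: weight 25, volume 10, value 127
Best: $147.

$147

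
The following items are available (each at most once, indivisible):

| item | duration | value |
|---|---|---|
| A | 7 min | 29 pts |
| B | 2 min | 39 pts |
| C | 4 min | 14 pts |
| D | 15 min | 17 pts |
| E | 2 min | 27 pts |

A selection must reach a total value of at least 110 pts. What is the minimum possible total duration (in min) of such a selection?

26

Subsets with value ≥ 110, sorted by total duration:
- A+B+D+E: duration 26, value 112
- A+B+C+D+E: duration 30, value 126
Minimum duration: 26 min.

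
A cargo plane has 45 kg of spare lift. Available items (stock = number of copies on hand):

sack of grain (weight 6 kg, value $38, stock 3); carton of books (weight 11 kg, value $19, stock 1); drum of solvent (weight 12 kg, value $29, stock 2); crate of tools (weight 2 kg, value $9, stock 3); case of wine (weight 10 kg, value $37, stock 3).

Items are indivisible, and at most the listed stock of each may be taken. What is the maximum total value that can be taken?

Top feasible selections:
- 3×sack of grain + 3×crate of tools + 2×case of wine: weight 44, value 215
- 3×sack of grain + 2×crate of tools + 2×case of wine: weight 42, value 206
Best: $215.

$215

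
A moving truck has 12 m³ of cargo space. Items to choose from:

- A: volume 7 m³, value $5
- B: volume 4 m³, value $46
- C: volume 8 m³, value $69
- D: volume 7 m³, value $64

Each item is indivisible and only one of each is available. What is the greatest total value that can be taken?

$115

Check high-value combinations within 12 m³:
- B+C: volume 4+8=12, value 46+69=115
- B+D: volume 4+7=11, value 46+64=110
- C: volume 8, value 69
- D: volume 7, value 64
Best: $115.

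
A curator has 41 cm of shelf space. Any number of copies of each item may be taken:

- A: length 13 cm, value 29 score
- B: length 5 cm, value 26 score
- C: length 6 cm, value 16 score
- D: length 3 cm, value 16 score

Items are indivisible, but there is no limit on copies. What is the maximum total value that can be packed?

218 score

Best value-per-unit is D at 16/3; filling with it alone gives 13×16 = 208.
Optimal mix: 1×B + 12×D → length 41, value 218.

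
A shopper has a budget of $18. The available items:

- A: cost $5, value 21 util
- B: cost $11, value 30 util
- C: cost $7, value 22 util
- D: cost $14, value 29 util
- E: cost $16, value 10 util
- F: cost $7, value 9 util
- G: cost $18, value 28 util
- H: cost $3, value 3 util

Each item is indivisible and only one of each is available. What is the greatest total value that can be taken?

52 util

This is a 0/1 knapsack; check combinations near the capacity.
- B+C: cost 11+7=18, value 30+22=52
- A+B: cost 5+11=16, value 21+30=51
- A+C+H: cost 5+7+3=15, value 21+22+3=46
- A+C: cost 5+7=12, value 21+22=43
Best: 52 util.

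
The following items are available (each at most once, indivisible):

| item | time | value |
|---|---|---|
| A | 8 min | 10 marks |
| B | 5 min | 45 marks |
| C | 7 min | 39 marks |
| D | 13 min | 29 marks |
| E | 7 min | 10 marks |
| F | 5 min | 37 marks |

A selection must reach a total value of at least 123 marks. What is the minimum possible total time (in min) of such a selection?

Subsets with value ≥ 123, sorted by total time:
- B+C+E+F: time 24, value 131
- A+B+C+F: time 25, value 131
- B+C+D+F: time 30, value 150
Minimum time: 24 min.

24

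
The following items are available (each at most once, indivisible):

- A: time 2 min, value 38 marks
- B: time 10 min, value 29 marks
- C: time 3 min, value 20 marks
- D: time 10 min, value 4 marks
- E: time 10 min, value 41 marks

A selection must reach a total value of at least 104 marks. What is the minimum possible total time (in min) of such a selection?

22

Subsets with value ≥ 104, sorted by total time:
- A+B+E: time 22, value 108
- A+B+C+E: time 25, value 128
- A+B+D+E: time 32, value 112
- A+B+C+D+E: time 35, value 132
Minimum time: 22 min.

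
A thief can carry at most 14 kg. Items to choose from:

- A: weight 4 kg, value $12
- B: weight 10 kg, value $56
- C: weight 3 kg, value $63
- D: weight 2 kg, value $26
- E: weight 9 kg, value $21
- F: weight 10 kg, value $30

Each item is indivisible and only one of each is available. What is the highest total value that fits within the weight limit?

$119

Check high-value combinations within 14 kg:
- B+C: weight 10+3=13, value 56+63=119
- C+D+E: weight 3+2+9=14, value 63+26+21=110
- A+C+D: weight 4+3+2=9, value 12+63+26=101
- C+F: weight 3+10=13, value 63+30=93
Best: $119.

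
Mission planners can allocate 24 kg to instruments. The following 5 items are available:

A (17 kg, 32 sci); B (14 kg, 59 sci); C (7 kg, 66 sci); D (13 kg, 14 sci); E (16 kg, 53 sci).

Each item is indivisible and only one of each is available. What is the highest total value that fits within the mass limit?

Check high-value combinations within 24 kg:
- B+C: mass 14+7=21, value 59+66=125
- C+E: mass 7+16=23, value 66+53=119
- A+C: mass 17+7=24, value 32+66=98
- C+D: mass 7+13=20, value 66+14=80
Best: 125 sci.

125 sci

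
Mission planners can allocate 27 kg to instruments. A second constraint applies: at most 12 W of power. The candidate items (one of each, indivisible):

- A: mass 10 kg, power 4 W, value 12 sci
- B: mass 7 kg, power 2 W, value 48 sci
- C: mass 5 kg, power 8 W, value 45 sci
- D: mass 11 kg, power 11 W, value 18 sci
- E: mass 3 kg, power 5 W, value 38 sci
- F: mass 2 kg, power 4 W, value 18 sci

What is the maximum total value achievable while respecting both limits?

Feasible sets respecting both limits:
- B+E+F: mass 12, power 11, value 104
- A+B+E: mass 20, power 11, value 98
- B+C: mass 12, power 10, value 93
Best: 104 sci.

104 sci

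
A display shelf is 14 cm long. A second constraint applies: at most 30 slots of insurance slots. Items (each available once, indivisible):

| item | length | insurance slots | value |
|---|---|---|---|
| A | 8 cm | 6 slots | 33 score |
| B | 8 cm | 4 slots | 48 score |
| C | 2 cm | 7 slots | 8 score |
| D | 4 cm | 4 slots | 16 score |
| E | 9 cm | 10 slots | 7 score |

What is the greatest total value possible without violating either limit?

72 score

Feasible sets respecting both limits:
- B+C+D: length 14, insurance slots 15, value 72
- B+D: length 12, insurance slots 8, value 64
- A+C+D: length 14, insurance slots 17, value 57
- B+C: length 10, insurance slots 11, value 56
Best: 72 score.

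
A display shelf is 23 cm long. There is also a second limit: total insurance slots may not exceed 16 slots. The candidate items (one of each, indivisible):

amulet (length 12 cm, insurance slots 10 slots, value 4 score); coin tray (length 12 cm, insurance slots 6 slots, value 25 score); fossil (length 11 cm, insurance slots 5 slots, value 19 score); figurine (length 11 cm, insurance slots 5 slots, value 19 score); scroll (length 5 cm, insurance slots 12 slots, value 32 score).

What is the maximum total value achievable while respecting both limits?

44 score

Feasible sets respecting both limits:
- coin tray+fossil: length 23, insurance slots 11, value 44
- coin tray+figurine: length 23, insurance slots 11, value 44
- fossil+figurine: length 22, insurance slots 10, value 38
- scroll: length 5, insurance slots 12, value 32
Best: 44 score.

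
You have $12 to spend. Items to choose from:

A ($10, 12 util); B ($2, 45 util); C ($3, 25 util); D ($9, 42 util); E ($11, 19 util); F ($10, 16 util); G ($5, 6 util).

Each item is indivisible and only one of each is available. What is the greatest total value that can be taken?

Check high-value combinations within $12:
- B+D: cost 2+9=11, value 45+42=87
- B+C+G: cost 2+3+5=10, value 45+25+6=76
- B+C: cost 2+3=5, value 45+25=70
- C+D: cost 3+9=12, value 25+42=67
Best: 87 util.

87 util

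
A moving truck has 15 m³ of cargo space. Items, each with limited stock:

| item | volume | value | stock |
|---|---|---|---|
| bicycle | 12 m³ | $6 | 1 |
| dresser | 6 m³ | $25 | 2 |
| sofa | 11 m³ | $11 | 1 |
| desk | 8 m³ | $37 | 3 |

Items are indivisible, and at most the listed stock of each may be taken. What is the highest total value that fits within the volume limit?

Best selections within volume 15 and stock limits:
- 1×dresser + 1×desk: volume 14, value 62
- 2×dresser: volume 12, value 50
- 1×desk: volume 8, value 37
Best: $62.

$62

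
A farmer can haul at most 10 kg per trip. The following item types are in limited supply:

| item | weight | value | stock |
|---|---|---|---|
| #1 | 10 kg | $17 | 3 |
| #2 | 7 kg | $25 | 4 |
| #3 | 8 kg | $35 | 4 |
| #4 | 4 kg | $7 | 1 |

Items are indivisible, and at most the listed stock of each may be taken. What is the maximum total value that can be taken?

Best selections within weight 10 and stock limits:
- 1×#3: weight 8, value 35
- 1×#2: weight 7, value 25
- 1×#1: weight 10, value 17
Best: $35.

$35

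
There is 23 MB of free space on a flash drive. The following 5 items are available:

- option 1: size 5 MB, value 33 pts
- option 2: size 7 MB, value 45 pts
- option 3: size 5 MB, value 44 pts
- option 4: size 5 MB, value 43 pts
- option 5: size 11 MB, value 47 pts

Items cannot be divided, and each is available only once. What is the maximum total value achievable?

165 pts

Check high-value combinations within 23 MB:
- option 1+option 2+option 3+option 4: size 5+7+5+5=22, value 33+45+44+43=165
- option 2+option 3+option 5: size 7+5+11=23, value 45+44+47=136
- option 2+option 4+option 5: size 7+5+11=23, value 45+43+47=135
Best: 165 pts.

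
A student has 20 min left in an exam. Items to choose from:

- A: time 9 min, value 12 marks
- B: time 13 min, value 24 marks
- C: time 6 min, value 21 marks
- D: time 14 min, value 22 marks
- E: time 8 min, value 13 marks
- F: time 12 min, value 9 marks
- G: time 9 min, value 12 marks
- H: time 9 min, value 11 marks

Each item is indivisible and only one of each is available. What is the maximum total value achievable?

45 marks

This is a 0/1 knapsack; check combinations near the capacity.
- B+C: time 13+6=19, value 24+21=45
- C+D: time 6+14=20, value 21+22=43
- C+E: time 6+8=14, value 21+13=34
- A+C: time 9+6=15, value 12+21=33
Best: 45 marks.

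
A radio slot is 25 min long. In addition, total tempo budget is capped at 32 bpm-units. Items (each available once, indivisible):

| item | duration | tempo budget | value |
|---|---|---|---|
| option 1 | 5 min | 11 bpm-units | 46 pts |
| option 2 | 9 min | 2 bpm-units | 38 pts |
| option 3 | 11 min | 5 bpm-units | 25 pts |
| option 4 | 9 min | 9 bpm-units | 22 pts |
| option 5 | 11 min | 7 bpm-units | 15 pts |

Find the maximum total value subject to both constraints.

109 pts

Feasible sets respecting both limits:
- option 1+option 2+option 3: duration 25, tempo budget 18, value 109
- option 1+option 2+option 4: duration 23, tempo budget 22, value 106
- option 1+option 2+option 5: duration 25, tempo budget 20, value 99
- option 1+option 3+option 4: duration 25, tempo budget 25, value 93
Best: 109 pts.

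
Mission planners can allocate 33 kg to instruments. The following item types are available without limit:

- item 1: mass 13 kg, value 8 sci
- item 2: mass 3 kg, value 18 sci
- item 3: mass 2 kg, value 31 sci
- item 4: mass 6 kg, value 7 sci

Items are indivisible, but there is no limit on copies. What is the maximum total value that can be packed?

Best value-per-unit is item 3 at 31/2, and filling with it alone uses mass 16×2=32. No mix of the others beats 16×31 = 496.

496 sci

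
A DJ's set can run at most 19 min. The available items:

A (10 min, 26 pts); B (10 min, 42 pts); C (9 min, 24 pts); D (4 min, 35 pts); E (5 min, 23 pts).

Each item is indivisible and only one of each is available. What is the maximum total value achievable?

Check high-value combinations within 19 min:
- B+D+E: duration 10+4+5=19, value 42+35+23=100
- A+D+E: duration 10+4+5=19, value 26+35+23=84
- C+D+E: duration 9+4+5=18, value 24+35+23=82
- B+D: duration 10+4=14, value 42+35=77
- B+C: duration 10+9=19, value 42+24=66
Best: 100 pts.

100 pts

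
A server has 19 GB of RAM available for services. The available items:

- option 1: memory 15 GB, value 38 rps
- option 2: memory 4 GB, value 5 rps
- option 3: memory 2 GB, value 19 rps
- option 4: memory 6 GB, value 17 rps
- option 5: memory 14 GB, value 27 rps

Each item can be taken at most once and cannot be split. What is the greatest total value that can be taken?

57 rps

This is a 0/1 knapsack; check combinations near the capacity.
- option 1+option 3: memory 15+2=17, value 38+19=57
- option 3+option 5: memory 2+14=16, value 19+27=46
- option 1+option 2: memory 15+4=19, value 38+5=43
- option 2+option 3+option 4: memory 4+2+6=12, value 5+19+17=41
Best: 57 rps.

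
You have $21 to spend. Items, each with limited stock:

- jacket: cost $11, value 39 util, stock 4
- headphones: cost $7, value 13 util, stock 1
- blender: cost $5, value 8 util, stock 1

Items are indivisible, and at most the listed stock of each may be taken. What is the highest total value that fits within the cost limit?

52 util

Top feasible selections:
- 1×jacket + 1×headphones: cost 18, value 52
- 1×jacket + 1×blender: cost 16, value 47
- 1×jacket: cost 11, value 39
- 1×headphones + 1×blender: cost 12, value 21
Best: 52 util.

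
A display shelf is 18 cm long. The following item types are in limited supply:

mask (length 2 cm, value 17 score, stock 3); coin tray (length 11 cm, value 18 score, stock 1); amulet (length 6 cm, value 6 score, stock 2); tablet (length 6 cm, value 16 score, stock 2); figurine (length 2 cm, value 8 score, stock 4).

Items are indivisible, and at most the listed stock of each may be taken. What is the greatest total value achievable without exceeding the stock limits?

Best selections within length 18 and stock limits:
- 3×mask + 1×tablet + 3×figurine: length 18, value 91
- 3×mask + 4×figurine: length 14, value 83
- 3×mask + 1×tablet + 2×figurine: length 16, value 83
- 3×mask + 2×tablet: length 18, value 83
Best: 91 score.

91 score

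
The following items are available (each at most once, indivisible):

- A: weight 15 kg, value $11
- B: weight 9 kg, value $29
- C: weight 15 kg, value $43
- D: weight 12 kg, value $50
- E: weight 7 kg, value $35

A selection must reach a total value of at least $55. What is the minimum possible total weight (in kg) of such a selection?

16

Subsets with value ≥ 55, sorted by total weight:
- B+E: weight 16, value 64
- D+E: weight 19, value 85
- B+D: weight 21, value 79
- C+E: weight 22, value 78
Minimum weight: 16 kg.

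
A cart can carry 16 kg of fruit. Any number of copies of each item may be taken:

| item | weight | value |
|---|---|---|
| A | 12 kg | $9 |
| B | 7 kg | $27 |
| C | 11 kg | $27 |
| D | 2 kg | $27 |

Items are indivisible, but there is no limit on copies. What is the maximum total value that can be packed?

Best value-per-unit is D at 27/2, and filling with it alone uses weight 8×2=16. No mix of the others beats 8×27 = 216.

$216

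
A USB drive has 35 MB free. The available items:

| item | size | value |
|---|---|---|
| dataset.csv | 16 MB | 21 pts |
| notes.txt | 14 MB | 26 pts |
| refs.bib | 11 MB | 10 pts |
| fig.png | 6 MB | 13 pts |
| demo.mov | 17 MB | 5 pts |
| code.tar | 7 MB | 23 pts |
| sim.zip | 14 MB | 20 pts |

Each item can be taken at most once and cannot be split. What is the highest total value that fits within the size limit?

69 pts

Check high-value combinations within 35 MB:
- notes.txt+code.tar+sim.zip: size 14+7+14=35, value 26+23+20=69
- notes.txt+fig.png+code.tar: size 14+6+7=27, value 26+13+23=62
- notes.txt+refs.bib+code.tar: size 14+11+7=32, value 26+10+23=59
Best: 69 pts.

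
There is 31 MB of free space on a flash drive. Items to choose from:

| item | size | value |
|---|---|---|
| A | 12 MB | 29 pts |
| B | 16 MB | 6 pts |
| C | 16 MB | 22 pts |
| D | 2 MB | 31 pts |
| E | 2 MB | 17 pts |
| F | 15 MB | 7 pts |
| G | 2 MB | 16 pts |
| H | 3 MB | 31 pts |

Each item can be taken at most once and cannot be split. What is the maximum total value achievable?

This is a 0/1 knapsack; check combinations near the capacity.
- A+D+E+G+H: size 12+2+2+2+3=21, value 29+31+17+16+31=124
- C+D+E+G+H: size 16+2+2+2+3=25, value 22+31+17+16+31=117
- A+D+E+H: size 12+2+2+3=19, value 29+31+17+31=108
Best: 124 pts.

124 pts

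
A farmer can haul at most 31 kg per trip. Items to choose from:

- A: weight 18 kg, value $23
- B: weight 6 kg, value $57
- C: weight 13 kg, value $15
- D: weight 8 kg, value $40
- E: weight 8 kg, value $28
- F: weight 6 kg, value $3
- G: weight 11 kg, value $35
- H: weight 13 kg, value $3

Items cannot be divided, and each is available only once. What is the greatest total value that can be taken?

Check high-value combinations within 31 kg:
- B+D+F+G: weight 6+8+6+11=31, value 57+40+3+35=135
- B+D+G: weight 6+8+11=25, value 57+40+35=132
- B+D+E+F: weight 6+8+8+6=28, value 57+40+28+3=128
- B+D+E: weight 6+8+8=22, value 57+40+28=125
Best: $135.

$135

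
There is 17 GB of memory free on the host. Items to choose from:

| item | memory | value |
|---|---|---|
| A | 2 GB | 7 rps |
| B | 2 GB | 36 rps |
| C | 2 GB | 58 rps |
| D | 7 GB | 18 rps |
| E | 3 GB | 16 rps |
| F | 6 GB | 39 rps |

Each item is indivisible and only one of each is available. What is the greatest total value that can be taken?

Check high-value combinations within 17 GB:
- A+B+C+E+F: memory 2+2+2+3+6=15, value 7+36+58+16+39=156
- B+C+D+F: memory 2+2+7+6=17, value 36+58+18+39=151
- B+C+E+F: memory 2+2+3+6=13, value 36+58+16+39=149
- A+B+C+F: memory 2+2+2+6=12, value 7+36+58+39=140
- A+B+C+D+E: memory 2+2+2+7+3=16, value 7+36+58+18+16=135
Best: 156 rps.

156 rps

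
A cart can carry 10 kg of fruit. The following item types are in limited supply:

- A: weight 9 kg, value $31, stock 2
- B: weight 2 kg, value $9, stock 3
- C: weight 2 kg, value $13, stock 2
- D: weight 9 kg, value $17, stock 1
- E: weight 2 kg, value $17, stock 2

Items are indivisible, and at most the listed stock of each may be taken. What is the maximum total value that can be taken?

$69

Best selections within weight 10 and stock limits:
- 1×B + 2×C + 2×E: weight 10, value 69
- 2×B + 1×C + 2×E: weight 10, value 65
- 2×B + 2×C + 1×E: weight 10, value 61
Best: $69.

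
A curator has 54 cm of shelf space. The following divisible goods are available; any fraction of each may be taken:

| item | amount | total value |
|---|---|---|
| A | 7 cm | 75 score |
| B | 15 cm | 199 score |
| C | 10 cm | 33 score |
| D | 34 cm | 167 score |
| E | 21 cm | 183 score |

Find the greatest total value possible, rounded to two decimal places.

Take in order of value per unit:
- B (199/15 per unit): all 15 → value 199, running total 199.00
- A (75/7 per unit): all 7 → value 75, running total 274.00
- E (183/21 per unit): all 21 → value 183, running total 457.00
- D (167/34 per unit): 11 of 34 → value 11×167/34 = 54.0294, running total 511.03
Total 511.03.

511.03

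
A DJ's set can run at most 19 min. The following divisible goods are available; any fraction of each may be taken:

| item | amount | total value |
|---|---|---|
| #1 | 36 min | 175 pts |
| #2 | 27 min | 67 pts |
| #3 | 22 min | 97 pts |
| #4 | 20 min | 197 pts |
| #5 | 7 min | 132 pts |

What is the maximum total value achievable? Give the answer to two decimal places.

Take in order of value per unit:
- #5 (132/7 per unit): all 7 → value 132, running total 132.00
- #4 (197/20 per unit): 12 of 20 → value 12×197/20 = 118.2000, running total 250.20
Total 250.20.

250.20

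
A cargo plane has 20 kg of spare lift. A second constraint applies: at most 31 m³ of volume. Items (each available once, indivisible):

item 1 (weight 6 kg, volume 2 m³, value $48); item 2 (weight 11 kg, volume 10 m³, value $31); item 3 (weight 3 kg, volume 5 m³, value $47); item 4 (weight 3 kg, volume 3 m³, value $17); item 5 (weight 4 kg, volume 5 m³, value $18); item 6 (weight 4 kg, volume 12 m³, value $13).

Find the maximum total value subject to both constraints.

Feasible sets respecting both limits:
- item 1+item 3+item 4+item 5+item 6: weight 20, volume 27, value 143
- item 1+item 3+item 4+item 5: weight 16, volume 15, value 130
- item 1+item 2+item 3: weight 20, volume 17, value 126
Best: $143.

$143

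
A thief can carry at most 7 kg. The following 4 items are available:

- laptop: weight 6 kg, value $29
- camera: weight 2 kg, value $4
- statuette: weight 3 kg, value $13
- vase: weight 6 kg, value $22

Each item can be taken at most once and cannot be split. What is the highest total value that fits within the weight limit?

This is a 0/1 knapsack; check combinations near the capacity.
- laptop: weight 6, value 29
- vase: weight 6, value 22
- camera+statuette: weight 2+3=5, value 4+13=17
- statuette: weight 3, value 13
- camera: weight 2, value 4
Best: $29.

$29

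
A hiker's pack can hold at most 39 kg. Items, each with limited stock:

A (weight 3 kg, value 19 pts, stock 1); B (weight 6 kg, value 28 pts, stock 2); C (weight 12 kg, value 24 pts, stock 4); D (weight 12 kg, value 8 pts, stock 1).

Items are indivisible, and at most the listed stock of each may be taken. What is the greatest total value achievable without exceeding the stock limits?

123 pts

Best selections within weight 39 and stock limits:
- 1×A + 2×B + 2×C: weight 39, value 123
- 1×A + 2×B + 1×C + 1×D: weight 39, value 107
- 2×B + 2×C: weight 36, value 104
Best: 123 pts.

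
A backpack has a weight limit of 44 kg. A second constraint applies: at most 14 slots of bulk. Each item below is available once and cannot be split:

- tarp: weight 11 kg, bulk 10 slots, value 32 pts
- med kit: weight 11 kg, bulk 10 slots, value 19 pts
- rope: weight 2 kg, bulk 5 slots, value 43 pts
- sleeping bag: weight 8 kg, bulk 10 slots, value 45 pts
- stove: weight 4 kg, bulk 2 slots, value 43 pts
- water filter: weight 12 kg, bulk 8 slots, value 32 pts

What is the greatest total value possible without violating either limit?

Feasible sets respecting both limits:
- sleeping bag+stove: weight 12, bulk 12, value 88
- rope+stove: weight 6, bulk 7, value 86
- tarp+stove: weight 15, bulk 12, value 75
Best: 88 pts.

88 pts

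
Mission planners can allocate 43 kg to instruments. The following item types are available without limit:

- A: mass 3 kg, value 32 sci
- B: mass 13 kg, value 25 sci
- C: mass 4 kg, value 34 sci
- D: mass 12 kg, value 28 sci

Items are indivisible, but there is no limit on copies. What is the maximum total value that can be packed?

Best value-per-unit is A at 32/3; filling with it alone gives 14×32 = 448.
Optimal mix: 13×A + 1×C → mass 43, value 450.

450 sci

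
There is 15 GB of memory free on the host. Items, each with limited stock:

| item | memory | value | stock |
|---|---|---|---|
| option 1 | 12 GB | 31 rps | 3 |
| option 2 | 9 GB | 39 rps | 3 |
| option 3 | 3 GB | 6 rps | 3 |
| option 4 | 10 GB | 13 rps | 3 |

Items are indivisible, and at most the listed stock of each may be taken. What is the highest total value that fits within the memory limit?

Best selections within memory 15 and stock limits:
- 1×option 2 + 2×option 3: memory 15, value 51
- 1×option 2 + 1×option 3: memory 12, value 45
- 1×option 2: memory 9, value 39
- 1×option 1 + 1×option 3: memory 15, value 37
Best: 51 rps.

51 rps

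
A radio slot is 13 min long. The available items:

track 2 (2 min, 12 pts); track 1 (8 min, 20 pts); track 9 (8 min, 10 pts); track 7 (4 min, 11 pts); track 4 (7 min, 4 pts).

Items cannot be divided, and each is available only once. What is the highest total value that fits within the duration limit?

32 pts

Check high-value combinations within 13 min:
- track 2+track 1: duration 2+8=10, value 12+20=32
- track 1+track 7: duration 8+4=12, value 20+11=31
- track 2+track 7+track 4: duration 2+4+7=13, value 12+11+4=27
- track 2+track 7: duration 2+4=6, value 12+11=23
- track 2+track 9: duration 2+8=10, value 12+10=22
Best: 32 pts.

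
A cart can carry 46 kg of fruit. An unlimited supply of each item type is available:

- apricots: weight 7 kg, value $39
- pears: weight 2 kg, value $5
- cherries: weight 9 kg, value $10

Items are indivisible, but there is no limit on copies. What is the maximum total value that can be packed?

Best value-per-unit is apricots at 39/7; filling with it alone gives 6×39 = 234.
Optimal mix: 6×apricots + 2×pears → weight 46, value 244.

$244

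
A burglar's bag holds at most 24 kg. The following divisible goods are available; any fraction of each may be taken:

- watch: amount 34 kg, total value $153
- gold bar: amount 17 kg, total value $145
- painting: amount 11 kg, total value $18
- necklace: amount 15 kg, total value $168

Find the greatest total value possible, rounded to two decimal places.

Take in order of value per unit:
- necklace (168/15 per unit): all 15 → value 168, running total 168.00
- gold bar (145/17 per unit): 9 of 17 → value 9×145/17 = 76.7647, running total 244.76
Total 244.76.

244.76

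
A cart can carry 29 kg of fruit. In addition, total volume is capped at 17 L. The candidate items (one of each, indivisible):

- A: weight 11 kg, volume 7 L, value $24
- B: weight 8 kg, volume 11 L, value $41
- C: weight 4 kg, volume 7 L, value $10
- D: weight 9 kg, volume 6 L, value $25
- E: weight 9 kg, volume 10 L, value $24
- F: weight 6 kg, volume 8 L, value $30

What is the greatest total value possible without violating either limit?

Feasible sets respecting both limits:
- B+D: weight 17, volume 17, value 66
- D+F: weight 15, volume 14, value 55
- A+F: weight 17, volume 15, value 54
Best: $66.

$66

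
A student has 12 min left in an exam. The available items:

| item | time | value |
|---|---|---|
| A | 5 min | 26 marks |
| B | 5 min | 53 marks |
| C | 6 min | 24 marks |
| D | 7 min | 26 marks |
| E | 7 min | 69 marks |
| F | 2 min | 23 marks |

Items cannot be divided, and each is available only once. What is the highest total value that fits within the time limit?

122 marks

Check high-value combinations within 12 min:
- B+E: time 5+7=12, value 53+69=122
- A+B+F: time 5+5+2=12, value 26+53+23=102
- A+E: time 5+7=12, value 26+69=95
- E+F: time 7+2=9, value 69+23=92
Best: 122 marks.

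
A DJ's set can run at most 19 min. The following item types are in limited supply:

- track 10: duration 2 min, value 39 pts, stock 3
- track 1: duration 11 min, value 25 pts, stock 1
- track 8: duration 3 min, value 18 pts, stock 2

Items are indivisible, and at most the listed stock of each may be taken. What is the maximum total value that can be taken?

Best selections within duration 19 and stock limits:
- 3×track 10 + 2×track 8: duration 12, value 153
- 3×track 10 + 1×track 1: duration 17, value 142
- 3×track 10 + 1×track 8: duration 9, value 135
Best: 153 pts.

153 pts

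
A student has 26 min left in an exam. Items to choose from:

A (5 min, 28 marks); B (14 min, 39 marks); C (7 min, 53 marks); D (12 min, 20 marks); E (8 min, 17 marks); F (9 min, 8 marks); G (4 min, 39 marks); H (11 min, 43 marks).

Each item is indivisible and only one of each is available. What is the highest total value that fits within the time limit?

This is a 0/1 knapsack; check combinations near the capacity.
- A+C+E+G: time 5+7+8+4=24, value 28+53+17+39=137
- C+G+H: time 7+4+11=22, value 53+39+43=135
- B+C+G: time 14+7+4=25, value 39+53+39=131
- A+C+F+G: time 5+7+9+4=25, value 28+53+8+39=128
- A+C+H: time 5+7+11=23, value 28+53+43=124
Best: 137 marks.

137 marks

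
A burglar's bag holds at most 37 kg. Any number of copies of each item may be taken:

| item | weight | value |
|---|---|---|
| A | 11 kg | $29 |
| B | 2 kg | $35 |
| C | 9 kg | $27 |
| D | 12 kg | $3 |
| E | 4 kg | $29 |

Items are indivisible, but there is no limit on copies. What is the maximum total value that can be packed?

$630

Best value-per-unit is B at 35/2, and filling with it alone uses weight 18×2=36. No mix of the others beats 18×35 = 630.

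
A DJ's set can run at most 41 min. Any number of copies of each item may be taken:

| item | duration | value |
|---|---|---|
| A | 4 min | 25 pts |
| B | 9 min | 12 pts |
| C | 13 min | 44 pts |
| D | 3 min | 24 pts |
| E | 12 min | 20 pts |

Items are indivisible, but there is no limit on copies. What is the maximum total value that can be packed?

Best value-per-unit is D at 24/3; filling with it alone gives 13×24 = 312.
Optimal mix: 2×A + 11×D → duration 41, value 314.

314 pts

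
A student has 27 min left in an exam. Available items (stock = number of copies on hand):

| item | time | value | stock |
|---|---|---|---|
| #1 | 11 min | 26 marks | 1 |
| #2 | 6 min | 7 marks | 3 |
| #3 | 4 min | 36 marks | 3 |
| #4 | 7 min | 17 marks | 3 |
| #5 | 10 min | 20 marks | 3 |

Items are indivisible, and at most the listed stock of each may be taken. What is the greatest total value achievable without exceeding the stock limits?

Top feasible selections:
- 3×#3 + 2×#4: time 26, value 142
- 1×#1 + 3×#3: time 23, value 134
- 1×#2 + 3×#3 + 1×#4: time 25, value 132
Best: 142 marks.

142 marks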